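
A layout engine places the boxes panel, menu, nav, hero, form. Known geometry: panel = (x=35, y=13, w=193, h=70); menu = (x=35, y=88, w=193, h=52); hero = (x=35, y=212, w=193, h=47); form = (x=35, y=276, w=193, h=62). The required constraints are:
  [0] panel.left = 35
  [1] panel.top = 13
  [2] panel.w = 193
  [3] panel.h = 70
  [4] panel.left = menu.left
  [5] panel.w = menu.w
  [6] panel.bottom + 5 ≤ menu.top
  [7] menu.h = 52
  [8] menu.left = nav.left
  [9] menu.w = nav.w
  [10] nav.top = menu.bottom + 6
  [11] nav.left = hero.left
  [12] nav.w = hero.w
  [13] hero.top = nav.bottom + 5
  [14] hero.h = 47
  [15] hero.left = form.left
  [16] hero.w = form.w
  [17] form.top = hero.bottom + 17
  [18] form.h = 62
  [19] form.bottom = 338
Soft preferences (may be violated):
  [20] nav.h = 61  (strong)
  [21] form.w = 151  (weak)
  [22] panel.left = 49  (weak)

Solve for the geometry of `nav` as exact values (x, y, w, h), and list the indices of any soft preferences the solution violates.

nav = (x=35, y=146, w=193, h=61)
violated soft preferences: 21, 22

1. nav.x = 35  [menu.left = nav.left]
2. nav.w = 193  [menu.w = nav.w]
3. nav.y = 146  [nav.top = menu.bottom + 6]
4. nav.h = 61  [hero.top = nav.bottom + 5]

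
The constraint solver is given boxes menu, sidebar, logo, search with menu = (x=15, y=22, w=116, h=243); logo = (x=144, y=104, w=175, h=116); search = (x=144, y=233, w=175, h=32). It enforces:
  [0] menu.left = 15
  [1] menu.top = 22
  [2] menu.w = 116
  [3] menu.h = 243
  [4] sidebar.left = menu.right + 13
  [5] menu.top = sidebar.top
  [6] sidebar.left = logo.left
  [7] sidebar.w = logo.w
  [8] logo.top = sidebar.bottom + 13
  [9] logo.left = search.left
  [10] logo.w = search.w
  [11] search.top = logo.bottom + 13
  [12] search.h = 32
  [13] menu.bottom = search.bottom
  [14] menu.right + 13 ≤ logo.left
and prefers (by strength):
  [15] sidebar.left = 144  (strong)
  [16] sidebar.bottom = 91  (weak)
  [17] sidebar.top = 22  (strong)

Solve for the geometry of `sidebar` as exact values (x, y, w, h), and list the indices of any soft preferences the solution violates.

1. sidebar.x = 144  [sidebar.left = menu.right + 13]
2. sidebar.y = 22  [menu.top = sidebar.top]
3. sidebar.w = 175  [sidebar.w = logo.w]
4. sidebar.h = 69  [logo.top = sidebar.bottom + 13]

sidebar = (x=144, y=22, w=175, h=69)
violated soft preferences: none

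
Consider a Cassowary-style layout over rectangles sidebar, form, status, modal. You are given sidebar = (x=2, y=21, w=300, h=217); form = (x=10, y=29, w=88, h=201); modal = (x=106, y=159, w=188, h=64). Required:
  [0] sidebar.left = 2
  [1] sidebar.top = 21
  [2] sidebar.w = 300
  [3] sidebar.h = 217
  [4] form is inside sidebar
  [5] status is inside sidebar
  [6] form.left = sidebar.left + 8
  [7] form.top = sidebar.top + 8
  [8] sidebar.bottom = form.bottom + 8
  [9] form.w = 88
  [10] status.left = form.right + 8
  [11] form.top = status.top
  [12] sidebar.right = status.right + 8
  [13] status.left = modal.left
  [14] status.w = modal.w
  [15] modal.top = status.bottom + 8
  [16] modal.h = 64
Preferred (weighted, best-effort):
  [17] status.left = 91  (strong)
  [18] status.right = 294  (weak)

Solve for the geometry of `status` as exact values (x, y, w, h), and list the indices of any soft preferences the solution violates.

1. status.x = 106  [status.left = form.right + 8]
2. status.y = 29  [form.top = status.top]
3. status.w = 188  [sidebar.right = status.right + 8]
4. status.h = 122  [modal.top = status.bottom + 8]

status = (x=106, y=29, w=188, h=122)
violated soft preferences: 17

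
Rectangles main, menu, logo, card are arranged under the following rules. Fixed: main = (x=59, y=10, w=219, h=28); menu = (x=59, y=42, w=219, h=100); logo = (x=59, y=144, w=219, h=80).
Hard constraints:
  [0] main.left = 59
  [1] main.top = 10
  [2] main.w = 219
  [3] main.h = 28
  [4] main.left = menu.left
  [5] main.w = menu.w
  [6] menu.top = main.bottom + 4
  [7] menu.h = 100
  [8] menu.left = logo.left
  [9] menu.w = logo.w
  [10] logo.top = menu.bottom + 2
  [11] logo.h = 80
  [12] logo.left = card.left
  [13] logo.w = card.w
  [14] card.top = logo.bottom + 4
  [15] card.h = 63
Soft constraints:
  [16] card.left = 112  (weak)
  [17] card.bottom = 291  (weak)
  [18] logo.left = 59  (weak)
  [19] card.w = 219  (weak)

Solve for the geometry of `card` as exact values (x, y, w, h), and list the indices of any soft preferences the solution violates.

1. card.x = 59  [logo.left = card.left]
2. card.w = 219  [logo.w = card.w]
3. card.y = 228  [card.top = logo.bottom + 4]
4. card.h = 63  [card.h = 63]

card = (x=59, y=228, w=219, h=63)
violated soft preferences: 16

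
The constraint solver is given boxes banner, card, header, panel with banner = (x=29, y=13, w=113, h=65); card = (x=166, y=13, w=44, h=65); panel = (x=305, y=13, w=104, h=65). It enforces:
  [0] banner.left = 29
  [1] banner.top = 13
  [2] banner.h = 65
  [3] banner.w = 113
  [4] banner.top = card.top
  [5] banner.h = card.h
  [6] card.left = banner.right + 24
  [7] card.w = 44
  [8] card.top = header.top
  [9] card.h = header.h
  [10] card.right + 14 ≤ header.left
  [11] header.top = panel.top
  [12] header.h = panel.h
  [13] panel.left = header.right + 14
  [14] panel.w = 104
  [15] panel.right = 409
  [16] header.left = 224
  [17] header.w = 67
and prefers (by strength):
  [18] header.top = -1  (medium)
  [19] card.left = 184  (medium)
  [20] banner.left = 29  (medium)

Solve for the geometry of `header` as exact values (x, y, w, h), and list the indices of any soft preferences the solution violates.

header = (x=224, y=13, w=67, h=65)
violated soft preferences: 18, 19

1. header.y = 13  [card.top = header.top]
2. header.h = 65  [card.h = header.h]
3. header.x = 224  [header.left = 224]
4. header.w = 67  [header.w = 67]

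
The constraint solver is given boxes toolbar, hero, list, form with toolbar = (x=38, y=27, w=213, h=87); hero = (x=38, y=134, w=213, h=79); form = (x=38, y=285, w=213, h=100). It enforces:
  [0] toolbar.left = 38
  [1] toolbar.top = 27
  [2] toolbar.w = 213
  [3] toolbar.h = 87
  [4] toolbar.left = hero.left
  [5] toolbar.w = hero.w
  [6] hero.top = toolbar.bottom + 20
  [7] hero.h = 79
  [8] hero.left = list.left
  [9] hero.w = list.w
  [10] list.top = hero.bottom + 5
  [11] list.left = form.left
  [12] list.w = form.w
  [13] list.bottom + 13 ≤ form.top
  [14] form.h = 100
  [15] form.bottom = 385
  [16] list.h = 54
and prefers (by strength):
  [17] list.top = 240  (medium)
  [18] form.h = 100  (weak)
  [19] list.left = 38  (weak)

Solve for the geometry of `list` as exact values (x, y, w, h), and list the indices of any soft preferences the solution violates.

1. list.x = 38  [hero.left = list.left]
2. list.w = 213  [hero.w = list.w]
3. list.y = 218  [list.top = hero.bottom + 5]
4. list.h = 54  [list.h = 54]

list = (x=38, y=218, w=213, h=54)
violated soft preferences: 17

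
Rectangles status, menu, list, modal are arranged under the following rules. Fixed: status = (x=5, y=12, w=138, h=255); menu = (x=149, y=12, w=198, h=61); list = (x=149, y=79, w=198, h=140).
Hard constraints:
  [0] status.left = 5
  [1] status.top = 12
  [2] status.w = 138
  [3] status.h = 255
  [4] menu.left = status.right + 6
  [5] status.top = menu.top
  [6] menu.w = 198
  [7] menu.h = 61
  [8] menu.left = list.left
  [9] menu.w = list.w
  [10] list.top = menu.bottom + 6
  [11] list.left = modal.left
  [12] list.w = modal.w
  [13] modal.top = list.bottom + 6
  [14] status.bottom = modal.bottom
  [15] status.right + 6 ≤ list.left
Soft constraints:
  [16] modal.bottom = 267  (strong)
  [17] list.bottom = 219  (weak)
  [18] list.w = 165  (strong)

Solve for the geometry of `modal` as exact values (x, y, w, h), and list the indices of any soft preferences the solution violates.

modal = (x=149, y=225, w=198, h=42)
violated soft preferences: 18

1. modal.x = 149  [list.left = modal.left]
2. modal.w = 198  [list.w = modal.w]
3. modal.y = 225  [modal.top = list.bottom + 6]
4. modal.h = 42  [status.bottom = modal.bottom]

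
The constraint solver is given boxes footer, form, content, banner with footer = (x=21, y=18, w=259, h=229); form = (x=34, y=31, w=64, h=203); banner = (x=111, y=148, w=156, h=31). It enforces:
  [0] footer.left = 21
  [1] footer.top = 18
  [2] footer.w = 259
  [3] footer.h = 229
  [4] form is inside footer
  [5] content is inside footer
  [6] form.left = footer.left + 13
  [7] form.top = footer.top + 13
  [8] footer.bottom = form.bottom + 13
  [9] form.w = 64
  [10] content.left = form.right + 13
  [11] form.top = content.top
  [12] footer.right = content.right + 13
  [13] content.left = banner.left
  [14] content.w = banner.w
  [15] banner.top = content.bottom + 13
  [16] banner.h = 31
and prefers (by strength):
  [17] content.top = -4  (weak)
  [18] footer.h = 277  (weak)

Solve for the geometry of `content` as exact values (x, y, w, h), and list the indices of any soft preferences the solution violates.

content = (x=111, y=31, w=156, h=104)
violated soft preferences: 17, 18

1. content.x = 111  [content.left = form.right + 13]
2. content.y = 31  [form.top = content.top]
3. content.w = 156  [footer.right = content.right + 13]
4. content.h = 104  [banner.top = content.bottom + 13]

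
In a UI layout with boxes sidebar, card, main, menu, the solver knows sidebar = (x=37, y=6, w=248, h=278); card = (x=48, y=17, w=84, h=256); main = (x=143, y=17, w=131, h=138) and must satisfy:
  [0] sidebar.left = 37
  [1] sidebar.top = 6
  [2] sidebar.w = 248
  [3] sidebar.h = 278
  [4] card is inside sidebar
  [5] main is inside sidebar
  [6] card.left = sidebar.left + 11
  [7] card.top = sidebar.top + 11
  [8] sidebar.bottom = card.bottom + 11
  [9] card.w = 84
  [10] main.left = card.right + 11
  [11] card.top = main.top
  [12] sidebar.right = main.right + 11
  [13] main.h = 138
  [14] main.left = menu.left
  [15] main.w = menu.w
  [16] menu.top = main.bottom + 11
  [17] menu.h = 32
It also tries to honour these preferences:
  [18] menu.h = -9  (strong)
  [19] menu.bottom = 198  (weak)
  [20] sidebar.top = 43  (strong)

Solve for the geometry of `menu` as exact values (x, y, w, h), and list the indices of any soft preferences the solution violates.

1. menu.x = 143  [main.left = menu.left]
2. menu.w = 131  [main.w = menu.w]
3. menu.y = 166  [menu.top = main.bottom + 11]
4. menu.h = 32  [menu.h = 32]

menu = (x=143, y=166, w=131, h=32)
violated soft preferences: 18, 20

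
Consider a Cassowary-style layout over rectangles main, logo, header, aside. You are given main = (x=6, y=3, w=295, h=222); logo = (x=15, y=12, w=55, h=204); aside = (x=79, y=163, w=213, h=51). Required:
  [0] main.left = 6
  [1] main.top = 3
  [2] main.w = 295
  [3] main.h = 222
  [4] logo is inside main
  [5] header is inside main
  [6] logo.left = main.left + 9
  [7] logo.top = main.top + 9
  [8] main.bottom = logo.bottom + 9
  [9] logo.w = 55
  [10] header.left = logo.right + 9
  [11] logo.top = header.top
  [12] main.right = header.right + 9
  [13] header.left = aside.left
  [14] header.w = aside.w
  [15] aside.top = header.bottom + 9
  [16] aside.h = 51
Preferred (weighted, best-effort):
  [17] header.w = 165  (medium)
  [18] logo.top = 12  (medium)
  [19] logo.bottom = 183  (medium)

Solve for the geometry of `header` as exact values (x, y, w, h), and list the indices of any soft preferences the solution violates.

header = (x=79, y=12, w=213, h=142)
violated soft preferences: 17, 19

1. header.x = 79  [header.left = logo.right + 9]
2. header.y = 12  [logo.top = header.top]
3. header.w = 213  [main.right = header.right + 9]
4. header.h = 142  [aside.top = header.bottom + 9]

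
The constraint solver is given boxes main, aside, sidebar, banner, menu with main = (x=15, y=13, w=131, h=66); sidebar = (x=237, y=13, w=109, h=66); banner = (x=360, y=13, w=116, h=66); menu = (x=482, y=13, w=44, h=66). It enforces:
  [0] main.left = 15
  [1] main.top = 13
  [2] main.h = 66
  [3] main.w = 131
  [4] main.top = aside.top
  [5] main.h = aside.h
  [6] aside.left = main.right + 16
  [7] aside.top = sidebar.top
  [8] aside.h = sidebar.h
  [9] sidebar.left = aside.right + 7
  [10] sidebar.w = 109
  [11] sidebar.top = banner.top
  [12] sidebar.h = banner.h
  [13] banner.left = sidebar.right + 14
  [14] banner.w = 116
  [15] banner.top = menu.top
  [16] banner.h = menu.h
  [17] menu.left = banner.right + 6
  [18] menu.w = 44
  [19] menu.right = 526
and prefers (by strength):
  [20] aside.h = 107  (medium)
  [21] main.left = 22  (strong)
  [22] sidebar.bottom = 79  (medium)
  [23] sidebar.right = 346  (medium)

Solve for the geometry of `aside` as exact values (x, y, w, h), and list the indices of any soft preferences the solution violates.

1. aside.y = 13  [main.top = aside.top]
2. aside.h = 66  [main.h = aside.h]
3. aside.x = 162  [aside.left = main.right + 16]
4. aside.w = 68  [sidebar.left = aside.right + 7]

aside = (x=162, y=13, w=68, h=66)
violated soft preferences: 20, 21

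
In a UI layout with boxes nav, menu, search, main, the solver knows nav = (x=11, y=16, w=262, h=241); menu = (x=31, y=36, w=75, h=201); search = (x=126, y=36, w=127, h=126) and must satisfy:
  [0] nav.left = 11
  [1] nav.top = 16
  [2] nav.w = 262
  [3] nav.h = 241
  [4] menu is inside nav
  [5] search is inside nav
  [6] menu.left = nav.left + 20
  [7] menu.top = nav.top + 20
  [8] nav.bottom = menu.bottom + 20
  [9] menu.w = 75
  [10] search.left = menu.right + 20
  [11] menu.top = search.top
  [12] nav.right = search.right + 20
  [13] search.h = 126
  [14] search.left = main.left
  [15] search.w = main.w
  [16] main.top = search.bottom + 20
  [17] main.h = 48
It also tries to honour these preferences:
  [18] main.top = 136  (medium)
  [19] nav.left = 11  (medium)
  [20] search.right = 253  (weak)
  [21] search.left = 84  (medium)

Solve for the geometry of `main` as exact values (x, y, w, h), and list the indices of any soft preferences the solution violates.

1. main.x = 126  [search.left = main.left]
2. main.w = 127  [search.w = main.w]
3. main.y = 182  [main.top = search.bottom + 20]
4. main.h = 48  [main.h = 48]

main = (x=126, y=182, w=127, h=48)
violated soft preferences: 18, 21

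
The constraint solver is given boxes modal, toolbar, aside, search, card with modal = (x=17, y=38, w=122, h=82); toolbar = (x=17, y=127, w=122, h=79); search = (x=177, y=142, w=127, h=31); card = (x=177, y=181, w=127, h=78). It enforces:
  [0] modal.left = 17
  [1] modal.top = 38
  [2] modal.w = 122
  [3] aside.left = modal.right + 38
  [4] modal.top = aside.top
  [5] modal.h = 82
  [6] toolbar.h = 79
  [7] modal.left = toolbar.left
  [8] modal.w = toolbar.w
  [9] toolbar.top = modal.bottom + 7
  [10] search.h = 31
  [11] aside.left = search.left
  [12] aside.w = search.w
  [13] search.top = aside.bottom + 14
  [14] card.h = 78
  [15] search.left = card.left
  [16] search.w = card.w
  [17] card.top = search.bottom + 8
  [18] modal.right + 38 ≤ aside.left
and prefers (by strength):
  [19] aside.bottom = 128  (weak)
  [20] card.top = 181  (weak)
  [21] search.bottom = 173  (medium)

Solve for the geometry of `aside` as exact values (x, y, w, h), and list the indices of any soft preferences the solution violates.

aside = (x=177, y=38, w=127, h=90)
violated soft preferences: none

1. aside.x = 177  [aside.left = modal.right + 38]
2. aside.y = 38  [modal.top = aside.top]
3. aside.w = 127  [aside.w = search.w]
4. aside.h = 90  [search.top = aside.bottom + 14]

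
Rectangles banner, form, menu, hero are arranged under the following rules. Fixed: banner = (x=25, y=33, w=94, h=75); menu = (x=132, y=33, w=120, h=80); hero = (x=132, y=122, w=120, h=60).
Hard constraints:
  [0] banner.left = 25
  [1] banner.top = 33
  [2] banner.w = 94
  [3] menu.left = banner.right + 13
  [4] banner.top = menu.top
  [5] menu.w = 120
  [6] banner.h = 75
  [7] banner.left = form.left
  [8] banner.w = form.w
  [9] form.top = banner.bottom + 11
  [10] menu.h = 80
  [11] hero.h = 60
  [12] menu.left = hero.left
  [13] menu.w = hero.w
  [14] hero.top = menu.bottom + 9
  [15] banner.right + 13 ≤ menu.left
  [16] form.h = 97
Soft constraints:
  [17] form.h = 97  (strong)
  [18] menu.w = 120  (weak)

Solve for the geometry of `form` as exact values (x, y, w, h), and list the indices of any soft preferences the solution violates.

1. form.x = 25  [banner.left = form.left]
2. form.w = 94  [banner.w = form.w]
3. form.y = 119  [form.top = banner.bottom + 11]
4. form.h = 97  [form.h = 97]

form = (x=25, y=119, w=94, h=97)
violated soft preferences: none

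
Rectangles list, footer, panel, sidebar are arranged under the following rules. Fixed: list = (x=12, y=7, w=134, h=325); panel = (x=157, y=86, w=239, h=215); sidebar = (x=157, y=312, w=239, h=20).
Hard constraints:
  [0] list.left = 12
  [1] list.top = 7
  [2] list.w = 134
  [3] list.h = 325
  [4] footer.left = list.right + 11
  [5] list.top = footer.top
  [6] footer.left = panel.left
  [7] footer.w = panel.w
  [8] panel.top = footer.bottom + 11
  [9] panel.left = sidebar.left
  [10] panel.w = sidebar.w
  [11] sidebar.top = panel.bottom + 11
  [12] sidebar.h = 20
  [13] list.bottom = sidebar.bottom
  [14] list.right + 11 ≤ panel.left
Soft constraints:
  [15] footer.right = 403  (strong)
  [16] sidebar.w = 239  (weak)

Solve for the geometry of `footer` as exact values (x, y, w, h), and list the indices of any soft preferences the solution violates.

1. footer.x = 157  [footer.left = list.right + 11]
2. footer.y = 7  [list.top = footer.top]
3. footer.w = 239  [footer.w = panel.w]
4. footer.h = 68  [panel.top = footer.bottom + 11]

footer = (x=157, y=7, w=239, h=68)
violated soft preferences: 15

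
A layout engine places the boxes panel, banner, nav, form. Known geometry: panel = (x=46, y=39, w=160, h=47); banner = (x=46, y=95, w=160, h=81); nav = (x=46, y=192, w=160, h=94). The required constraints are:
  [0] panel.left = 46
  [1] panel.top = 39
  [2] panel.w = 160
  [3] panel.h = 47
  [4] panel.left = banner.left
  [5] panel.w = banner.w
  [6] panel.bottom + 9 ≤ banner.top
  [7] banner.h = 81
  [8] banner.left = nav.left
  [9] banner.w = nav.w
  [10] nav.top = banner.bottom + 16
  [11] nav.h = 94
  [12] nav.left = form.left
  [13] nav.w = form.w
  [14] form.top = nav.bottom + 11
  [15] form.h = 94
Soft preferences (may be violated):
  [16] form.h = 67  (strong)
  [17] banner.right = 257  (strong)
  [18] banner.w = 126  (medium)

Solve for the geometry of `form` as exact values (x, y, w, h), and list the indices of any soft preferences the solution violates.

1. form.x = 46  [nav.left = form.left]
2. form.w = 160  [nav.w = form.w]
3. form.y = 297  [form.top = nav.bottom + 11]
4. form.h = 94  [form.h = 94]

form = (x=46, y=297, w=160, h=94)
violated soft preferences: 16, 17, 18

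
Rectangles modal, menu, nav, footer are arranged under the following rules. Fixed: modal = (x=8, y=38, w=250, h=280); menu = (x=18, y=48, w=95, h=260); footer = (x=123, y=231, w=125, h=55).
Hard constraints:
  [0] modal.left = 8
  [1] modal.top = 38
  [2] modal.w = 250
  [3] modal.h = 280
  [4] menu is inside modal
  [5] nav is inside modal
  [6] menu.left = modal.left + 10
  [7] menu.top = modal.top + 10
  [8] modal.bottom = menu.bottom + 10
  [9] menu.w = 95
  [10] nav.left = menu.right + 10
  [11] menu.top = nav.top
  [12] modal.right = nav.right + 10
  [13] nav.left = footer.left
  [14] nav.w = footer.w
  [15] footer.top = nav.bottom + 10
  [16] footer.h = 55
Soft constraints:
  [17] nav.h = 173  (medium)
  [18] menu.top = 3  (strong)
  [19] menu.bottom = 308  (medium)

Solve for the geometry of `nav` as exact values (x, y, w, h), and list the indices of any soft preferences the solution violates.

nav = (x=123, y=48, w=125, h=173)
violated soft preferences: 18

1. nav.x = 123  [nav.left = menu.right + 10]
2. nav.y = 48  [menu.top = nav.top]
3. nav.w = 125  [modal.right = nav.right + 10]
4. nav.h = 173  [footer.top = nav.bottom + 10]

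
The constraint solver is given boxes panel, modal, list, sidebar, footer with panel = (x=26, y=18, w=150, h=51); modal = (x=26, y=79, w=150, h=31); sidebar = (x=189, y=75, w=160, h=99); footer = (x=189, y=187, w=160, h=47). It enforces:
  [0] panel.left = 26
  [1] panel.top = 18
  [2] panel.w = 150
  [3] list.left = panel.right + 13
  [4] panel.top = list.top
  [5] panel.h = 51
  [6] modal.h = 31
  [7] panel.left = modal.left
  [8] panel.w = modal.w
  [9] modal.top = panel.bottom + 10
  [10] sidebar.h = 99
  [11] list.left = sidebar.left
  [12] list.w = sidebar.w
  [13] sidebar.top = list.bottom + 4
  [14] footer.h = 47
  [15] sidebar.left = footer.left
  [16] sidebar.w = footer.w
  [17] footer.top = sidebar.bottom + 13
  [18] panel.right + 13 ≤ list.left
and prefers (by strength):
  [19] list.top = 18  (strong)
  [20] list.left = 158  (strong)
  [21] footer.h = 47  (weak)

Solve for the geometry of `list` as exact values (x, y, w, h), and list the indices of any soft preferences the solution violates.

1. list.x = 189  [list.left = panel.right + 13]
2. list.y = 18  [panel.top = list.top]
3. list.w = 160  [list.w = sidebar.w]
4. list.h = 53  [sidebar.top = list.bottom + 4]

list = (x=189, y=18, w=160, h=53)
violated soft preferences: 20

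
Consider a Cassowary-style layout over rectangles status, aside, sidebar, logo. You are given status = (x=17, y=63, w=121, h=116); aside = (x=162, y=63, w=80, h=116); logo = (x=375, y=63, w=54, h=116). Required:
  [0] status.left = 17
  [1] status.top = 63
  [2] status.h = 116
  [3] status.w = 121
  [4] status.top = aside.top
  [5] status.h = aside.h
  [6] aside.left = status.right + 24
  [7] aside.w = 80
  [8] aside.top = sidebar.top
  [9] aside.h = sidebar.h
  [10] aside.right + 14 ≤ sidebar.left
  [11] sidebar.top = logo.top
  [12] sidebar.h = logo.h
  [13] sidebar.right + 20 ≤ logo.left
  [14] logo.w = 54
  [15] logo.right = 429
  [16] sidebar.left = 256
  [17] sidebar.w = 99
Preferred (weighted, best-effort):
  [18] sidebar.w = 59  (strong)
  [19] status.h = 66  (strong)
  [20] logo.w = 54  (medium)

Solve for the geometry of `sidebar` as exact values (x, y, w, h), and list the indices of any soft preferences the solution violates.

sidebar = (x=256, y=63, w=99, h=116)
violated soft preferences: 18, 19

1. sidebar.y = 63  [aside.top = sidebar.top]
2. sidebar.h = 116  [aside.h = sidebar.h]
3. sidebar.x = 256  [sidebar.left = 256]
4. sidebar.w = 99  [sidebar.w = 99]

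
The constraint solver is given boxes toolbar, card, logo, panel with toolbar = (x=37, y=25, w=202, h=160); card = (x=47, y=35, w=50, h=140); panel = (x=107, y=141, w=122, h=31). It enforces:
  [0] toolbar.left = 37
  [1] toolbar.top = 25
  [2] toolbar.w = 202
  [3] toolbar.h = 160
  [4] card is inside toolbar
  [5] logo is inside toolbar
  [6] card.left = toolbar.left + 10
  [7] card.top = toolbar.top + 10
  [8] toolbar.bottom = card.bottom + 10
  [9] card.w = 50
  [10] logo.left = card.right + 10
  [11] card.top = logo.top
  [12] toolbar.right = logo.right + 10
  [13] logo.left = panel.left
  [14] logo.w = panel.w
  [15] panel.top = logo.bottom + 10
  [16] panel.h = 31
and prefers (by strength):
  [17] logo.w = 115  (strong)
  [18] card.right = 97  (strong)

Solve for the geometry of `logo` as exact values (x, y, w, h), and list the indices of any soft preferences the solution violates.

logo = (x=107, y=35, w=122, h=96)
violated soft preferences: 17

1. logo.x = 107  [logo.left = card.right + 10]
2. logo.y = 35  [card.top = logo.top]
3. logo.w = 122  [toolbar.right = logo.right + 10]
4. logo.h = 96  [panel.top = logo.bottom + 10]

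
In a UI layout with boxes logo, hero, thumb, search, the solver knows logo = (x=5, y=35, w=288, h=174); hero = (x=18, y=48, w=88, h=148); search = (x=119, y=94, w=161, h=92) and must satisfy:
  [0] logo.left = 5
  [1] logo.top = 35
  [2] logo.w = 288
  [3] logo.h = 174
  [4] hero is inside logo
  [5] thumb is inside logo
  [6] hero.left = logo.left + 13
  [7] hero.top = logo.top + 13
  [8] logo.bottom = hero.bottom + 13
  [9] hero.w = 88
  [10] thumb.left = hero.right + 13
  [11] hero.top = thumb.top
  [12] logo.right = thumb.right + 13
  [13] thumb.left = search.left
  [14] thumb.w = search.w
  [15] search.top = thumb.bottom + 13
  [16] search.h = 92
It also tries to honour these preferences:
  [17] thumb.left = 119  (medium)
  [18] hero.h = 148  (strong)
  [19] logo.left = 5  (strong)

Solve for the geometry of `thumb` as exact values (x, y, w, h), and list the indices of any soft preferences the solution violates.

1. thumb.x = 119  [thumb.left = hero.right + 13]
2. thumb.y = 48  [hero.top = thumb.top]
3. thumb.w = 161  [logo.right = thumb.right + 13]
4. thumb.h = 33  [search.top = thumb.bottom + 13]

thumb = (x=119, y=48, w=161, h=33)
violated soft preferences: none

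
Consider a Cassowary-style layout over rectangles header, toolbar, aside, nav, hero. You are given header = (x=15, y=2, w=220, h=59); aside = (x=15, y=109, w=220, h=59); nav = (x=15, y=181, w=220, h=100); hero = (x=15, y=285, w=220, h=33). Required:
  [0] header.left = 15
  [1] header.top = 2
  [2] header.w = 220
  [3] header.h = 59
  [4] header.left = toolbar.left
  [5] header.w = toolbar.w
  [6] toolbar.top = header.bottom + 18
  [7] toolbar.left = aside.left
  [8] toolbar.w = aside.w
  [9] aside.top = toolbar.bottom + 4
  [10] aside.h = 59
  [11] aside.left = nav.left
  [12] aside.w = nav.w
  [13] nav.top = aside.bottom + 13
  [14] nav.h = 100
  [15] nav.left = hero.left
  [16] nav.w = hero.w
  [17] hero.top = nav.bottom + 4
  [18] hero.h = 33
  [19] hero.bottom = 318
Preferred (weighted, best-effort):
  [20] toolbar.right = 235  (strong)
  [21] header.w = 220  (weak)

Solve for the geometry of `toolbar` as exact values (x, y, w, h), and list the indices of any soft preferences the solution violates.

toolbar = (x=15, y=79, w=220, h=26)
violated soft preferences: none

1. toolbar.x = 15  [header.left = toolbar.left]
2. toolbar.w = 220  [header.w = toolbar.w]
3. toolbar.y = 79  [toolbar.top = header.bottom + 18]
4. toolbar.h = 26  [aside.top = toolbar.bottom + 4]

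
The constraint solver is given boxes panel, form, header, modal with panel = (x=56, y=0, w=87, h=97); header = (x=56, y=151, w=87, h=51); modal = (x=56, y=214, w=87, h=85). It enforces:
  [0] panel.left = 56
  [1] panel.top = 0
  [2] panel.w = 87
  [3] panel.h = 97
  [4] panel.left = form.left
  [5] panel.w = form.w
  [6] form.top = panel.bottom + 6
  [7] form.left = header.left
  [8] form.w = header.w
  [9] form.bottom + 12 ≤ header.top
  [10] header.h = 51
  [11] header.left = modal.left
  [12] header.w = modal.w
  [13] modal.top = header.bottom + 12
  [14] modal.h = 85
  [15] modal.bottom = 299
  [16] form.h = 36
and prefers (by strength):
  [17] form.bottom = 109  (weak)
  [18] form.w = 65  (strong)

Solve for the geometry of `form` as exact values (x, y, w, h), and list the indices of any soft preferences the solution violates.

1. form.x = 56  [panel.left = form.left]
2. form.w = 87  [panel.w = form.w]
3. form.y = 103  [form.top = panel.bottom + 6]
4. form.h = 36  [form.h = 36]

form = (x=56, y=103, w=87, h=36)
violated soft preferences: 17, 18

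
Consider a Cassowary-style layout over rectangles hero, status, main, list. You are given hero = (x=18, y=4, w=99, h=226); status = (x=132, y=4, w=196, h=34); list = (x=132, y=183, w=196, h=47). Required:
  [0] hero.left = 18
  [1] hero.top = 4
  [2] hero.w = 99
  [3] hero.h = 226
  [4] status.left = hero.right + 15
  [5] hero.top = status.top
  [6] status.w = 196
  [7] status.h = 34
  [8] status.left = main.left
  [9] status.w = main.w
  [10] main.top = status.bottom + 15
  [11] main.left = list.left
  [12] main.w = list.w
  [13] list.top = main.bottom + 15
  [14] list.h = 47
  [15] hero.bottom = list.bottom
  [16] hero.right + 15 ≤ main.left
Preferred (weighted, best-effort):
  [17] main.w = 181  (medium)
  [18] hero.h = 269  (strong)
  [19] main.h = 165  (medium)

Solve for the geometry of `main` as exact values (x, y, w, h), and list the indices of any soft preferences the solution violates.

main = (x=132, y=53, w=196, h=115)
violated soft preferences: 17, 18, 19

1. main.x = 132  [status.left = main.left]
2. main.w = 196  [status.w = main.w]
3. main.y = 53  [main.top = status.bottom + 15]
4. main.h = 115  [list.top = main.bottom + 15]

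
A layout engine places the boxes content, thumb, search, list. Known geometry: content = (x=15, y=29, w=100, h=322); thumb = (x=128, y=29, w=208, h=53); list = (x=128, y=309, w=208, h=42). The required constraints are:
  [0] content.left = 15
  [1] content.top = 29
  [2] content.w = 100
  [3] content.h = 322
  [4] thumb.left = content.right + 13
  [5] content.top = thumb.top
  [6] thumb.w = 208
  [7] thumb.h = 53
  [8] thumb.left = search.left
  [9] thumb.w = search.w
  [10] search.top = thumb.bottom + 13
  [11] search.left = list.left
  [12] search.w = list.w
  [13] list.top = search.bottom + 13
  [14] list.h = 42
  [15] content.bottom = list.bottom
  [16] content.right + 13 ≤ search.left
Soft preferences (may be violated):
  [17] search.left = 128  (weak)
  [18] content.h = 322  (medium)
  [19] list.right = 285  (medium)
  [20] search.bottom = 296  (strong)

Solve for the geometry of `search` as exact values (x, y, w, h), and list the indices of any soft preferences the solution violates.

1. search.x = 128  [thumb.left = search.left]
2. search.w = 208  [thumb.w = search.w]
3. search.y = 95  [search.top = thumb.bottom + 13]
4. search.h = 201  [list.top = search.bottom + 13]

search = (x=128, y=95, w=208, h=201)
violated soft preferences: 19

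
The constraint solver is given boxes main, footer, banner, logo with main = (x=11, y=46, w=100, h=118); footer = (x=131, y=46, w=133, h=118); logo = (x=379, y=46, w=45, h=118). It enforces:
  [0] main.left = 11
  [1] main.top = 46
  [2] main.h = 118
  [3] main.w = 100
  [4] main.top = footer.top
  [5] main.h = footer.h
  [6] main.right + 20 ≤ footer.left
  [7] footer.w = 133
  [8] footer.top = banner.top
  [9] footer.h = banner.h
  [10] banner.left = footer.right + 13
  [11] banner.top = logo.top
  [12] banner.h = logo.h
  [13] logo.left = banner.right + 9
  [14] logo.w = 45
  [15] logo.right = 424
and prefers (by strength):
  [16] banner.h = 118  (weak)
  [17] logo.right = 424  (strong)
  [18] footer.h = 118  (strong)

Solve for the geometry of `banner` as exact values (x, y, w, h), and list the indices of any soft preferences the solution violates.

banner = (x=277, y=46, w=93, h=118)
violated soft preferences: none

1. banner.y = 46  [footer.top = banner.top]
2. banner.h = 118  [footer.h = banner.h]
3. banner.x = 277  [banner.left = footer.right + 13]
4. banner.w = 93  [logo.left = banner.right + 9]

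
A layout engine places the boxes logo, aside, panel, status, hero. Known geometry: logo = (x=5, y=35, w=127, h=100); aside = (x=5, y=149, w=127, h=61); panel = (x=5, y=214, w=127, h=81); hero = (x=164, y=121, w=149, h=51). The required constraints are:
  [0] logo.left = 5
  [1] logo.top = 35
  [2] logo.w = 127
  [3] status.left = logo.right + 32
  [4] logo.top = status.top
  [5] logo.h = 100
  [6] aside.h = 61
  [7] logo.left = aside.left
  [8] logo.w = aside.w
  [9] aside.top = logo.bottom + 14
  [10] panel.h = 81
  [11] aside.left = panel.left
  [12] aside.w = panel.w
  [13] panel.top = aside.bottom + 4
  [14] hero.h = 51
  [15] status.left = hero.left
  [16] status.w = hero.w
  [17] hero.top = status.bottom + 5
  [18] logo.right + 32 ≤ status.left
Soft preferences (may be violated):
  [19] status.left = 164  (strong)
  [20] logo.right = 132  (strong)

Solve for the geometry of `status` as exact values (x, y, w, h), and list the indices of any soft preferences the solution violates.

status = (x=164, y=35, w=149, h=81)
violated soft preferences: none

1. status.x = 164  [status.left = logo.right + 32]
2. status.y = 35  [logo.top = status.top]
3. status.w = 149  [status.w = hero.w]
4. status.h = 81  [hero.top = status.bottom + 5]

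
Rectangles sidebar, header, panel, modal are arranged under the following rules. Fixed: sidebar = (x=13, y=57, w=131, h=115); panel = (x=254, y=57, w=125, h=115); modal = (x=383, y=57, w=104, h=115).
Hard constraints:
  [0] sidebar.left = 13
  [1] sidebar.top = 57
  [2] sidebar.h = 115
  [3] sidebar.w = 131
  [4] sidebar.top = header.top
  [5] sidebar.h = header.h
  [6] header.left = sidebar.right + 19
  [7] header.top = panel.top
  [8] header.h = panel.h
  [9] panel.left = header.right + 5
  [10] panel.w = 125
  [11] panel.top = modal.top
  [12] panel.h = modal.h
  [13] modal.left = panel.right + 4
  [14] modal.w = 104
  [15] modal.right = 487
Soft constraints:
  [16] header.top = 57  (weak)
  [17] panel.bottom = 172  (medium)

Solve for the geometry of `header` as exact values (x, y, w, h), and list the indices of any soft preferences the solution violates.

1. header.y = 57  [sidebar.top = header.top]
2. header.h = 115  [sidebar.h = header.h]
3. header.x = 163  [header.left = sidebar.right + 19]
4. header.w = 86  [panel.left = header.right + 5]

header = (x=163, y=57, w=86, h=115)
violated soft preferences: none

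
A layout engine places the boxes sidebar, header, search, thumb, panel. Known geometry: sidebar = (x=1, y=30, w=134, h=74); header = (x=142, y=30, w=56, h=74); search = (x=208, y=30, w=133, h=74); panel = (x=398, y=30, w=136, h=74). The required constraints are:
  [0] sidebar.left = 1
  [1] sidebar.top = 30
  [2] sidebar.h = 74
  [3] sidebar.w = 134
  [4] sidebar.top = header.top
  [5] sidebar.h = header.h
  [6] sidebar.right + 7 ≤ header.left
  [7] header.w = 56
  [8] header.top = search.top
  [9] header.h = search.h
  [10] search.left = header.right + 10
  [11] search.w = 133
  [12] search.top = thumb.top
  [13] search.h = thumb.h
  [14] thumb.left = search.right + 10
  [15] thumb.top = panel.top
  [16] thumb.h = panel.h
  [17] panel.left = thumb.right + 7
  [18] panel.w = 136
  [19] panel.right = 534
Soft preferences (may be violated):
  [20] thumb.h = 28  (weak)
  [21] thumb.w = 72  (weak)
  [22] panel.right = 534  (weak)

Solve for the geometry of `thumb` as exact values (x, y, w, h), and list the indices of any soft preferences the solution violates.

thumb = (x=351, y=30, w=40, h=74)
violated soft preferences: 20, 21

1. thumb.y = 30  [search.top = thumb.top]
2. thumb.h = 74  [search.h = thumb.h]
3. thumb.x = 351  [thumb.left = search.right + 10]
4. thumb.w = 40  [panel.left = thumb.right + 7]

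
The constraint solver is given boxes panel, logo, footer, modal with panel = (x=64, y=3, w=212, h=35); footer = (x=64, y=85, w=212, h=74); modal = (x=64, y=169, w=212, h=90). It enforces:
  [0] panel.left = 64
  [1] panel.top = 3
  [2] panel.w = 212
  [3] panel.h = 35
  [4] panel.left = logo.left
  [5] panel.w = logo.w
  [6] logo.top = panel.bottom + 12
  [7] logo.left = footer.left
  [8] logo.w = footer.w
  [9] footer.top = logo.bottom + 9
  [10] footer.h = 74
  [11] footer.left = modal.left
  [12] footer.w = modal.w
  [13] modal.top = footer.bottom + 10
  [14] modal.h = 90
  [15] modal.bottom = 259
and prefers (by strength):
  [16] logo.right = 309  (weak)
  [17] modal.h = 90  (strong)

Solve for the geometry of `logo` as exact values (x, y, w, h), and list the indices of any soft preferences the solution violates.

1. logo.x = 64  [panel.left = logo.left]
2. logo.w = 212  [panel.w = logo.w]
3. logo.y = 50  [logo.top = panel.bottom + 12]
4. logo.h = 26  [footer.top = logo.bottom + 9]

logo = (x=64, y=50, w=212, h=26)
violated soft preferences: 16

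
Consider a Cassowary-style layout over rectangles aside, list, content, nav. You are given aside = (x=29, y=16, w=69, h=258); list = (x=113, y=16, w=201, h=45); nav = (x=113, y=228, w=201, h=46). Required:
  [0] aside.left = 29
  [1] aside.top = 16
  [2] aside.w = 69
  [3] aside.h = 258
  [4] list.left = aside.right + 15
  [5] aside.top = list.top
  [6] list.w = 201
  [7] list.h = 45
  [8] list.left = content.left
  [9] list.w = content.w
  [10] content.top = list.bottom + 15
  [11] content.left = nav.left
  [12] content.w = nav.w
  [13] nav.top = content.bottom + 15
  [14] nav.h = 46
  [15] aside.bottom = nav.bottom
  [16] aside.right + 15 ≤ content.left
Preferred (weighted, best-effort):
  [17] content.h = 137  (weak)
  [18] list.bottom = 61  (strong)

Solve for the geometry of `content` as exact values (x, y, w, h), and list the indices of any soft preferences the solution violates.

content = (x=113, y=76, w=201, h=137)
violated soft preferences: none

1. content.x = 113  [list.left = content.left]
2. content.w = 201  [list.w = content.w]
3. content.y = 76  [content.top = list.bottom + 15]
4. content.h = 137  [nav.top = content.bottom + 15]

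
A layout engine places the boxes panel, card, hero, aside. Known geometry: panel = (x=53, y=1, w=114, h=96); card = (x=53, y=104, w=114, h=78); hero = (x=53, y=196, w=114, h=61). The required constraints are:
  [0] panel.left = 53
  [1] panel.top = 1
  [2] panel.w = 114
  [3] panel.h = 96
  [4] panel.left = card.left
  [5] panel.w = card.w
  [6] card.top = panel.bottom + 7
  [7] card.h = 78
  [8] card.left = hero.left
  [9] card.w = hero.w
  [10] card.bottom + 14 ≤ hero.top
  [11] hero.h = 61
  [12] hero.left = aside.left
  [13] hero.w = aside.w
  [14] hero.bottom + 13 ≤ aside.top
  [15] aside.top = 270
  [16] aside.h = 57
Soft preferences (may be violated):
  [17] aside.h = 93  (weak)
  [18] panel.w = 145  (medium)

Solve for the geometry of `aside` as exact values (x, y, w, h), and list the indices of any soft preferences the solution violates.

1. aside.x = 53  [hero.left = aside.left]
2. aside.w = 114  [hero.w = aside.w]
3. aside.y = 270  [aside.top = 270]
4. aside.h = 57  [aside.h = 57]

aside = (x=53, y=270, w=114, h=57)
violated soft preferences: 17, 18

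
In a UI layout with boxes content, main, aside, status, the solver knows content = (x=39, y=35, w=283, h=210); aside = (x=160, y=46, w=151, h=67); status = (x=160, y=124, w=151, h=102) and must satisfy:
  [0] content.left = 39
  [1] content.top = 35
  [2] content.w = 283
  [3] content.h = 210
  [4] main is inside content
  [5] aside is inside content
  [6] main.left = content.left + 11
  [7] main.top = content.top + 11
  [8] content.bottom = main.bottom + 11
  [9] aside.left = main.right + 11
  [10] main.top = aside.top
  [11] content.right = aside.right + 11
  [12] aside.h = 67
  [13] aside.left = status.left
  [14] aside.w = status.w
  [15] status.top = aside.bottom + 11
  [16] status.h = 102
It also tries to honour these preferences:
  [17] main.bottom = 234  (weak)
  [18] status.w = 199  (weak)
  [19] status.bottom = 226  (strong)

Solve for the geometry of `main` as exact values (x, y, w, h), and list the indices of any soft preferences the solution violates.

1. main.x = 50  [main.left = content.left + 11]
2. main.y = 46  [main.top = content.top + 11]
3. main.h = 188  [content.bottom = main.bottom + 11]
4. main.w = 99  [aside.left = main.right + 11]

main = (x=50, y=46, w=99, h=188)
violated soft preferences: 18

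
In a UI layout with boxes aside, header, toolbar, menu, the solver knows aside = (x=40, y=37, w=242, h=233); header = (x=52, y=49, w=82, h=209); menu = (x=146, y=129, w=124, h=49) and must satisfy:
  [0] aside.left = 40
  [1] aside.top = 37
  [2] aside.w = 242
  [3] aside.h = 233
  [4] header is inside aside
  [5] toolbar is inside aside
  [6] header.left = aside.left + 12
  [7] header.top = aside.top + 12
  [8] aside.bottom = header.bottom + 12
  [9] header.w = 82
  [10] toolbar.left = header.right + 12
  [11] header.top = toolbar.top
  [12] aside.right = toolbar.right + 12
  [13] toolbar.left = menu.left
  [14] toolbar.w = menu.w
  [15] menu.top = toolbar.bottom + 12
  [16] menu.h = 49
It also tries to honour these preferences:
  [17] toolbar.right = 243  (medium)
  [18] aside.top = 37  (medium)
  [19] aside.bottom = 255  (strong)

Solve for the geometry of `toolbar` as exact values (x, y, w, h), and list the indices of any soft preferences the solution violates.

toolbar = (x=146, y=49, w=124, h=68)
violated soft preferences: 17, 19

1. toolbar.x = 146  [toolbar.left = header.right + 12]
2. toolbar.y = 49  [header.top = toolbar.top]
3. toolbar.w = 124  [aside.right = toolbar.right + 12]
4. toolbar.h = 68  [menu.top = toolbar.bottom + 12]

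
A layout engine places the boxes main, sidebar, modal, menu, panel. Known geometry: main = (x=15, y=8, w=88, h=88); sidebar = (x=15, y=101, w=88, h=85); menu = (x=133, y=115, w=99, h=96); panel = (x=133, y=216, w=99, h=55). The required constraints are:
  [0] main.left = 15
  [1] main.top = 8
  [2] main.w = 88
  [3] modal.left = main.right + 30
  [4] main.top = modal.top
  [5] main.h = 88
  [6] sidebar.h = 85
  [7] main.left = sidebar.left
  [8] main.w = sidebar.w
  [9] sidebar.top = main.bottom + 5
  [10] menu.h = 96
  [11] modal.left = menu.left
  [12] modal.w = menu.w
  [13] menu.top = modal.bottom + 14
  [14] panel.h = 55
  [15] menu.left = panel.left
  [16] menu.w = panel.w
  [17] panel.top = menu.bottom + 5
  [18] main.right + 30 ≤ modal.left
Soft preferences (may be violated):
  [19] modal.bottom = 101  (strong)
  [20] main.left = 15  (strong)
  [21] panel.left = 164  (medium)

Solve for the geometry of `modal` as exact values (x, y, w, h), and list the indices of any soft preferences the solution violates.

1. modal.x = 133  [modal.left = main.right + 30]
2. modal.y = 8  [main.top = modal.top]
3. modal.w = 99  [modal.w = menu.w]
4. modal.h = 93  [menu.top = modal.bottom + 14]

modal = (x=133, y=8, w=99, h=93)
violated soft preferences: 21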